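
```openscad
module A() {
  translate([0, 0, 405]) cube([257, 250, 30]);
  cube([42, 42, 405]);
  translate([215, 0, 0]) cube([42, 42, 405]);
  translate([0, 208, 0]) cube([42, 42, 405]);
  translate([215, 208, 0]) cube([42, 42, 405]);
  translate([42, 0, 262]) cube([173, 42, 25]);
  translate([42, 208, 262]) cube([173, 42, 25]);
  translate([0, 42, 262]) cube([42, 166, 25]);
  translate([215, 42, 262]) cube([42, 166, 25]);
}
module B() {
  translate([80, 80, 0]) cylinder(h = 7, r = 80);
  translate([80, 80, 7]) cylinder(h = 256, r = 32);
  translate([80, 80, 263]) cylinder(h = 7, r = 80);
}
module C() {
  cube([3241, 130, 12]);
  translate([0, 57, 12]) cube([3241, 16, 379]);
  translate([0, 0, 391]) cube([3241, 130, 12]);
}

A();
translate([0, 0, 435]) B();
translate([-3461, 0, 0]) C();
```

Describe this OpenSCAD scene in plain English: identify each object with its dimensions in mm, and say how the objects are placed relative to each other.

A is a four-legged stool. The seat is 257×250 mm, 30 mm thick, top at z = 435 mm. It stands on four square legs, each 42×42 mm in cross-section, from z = 0 to the seat underside, each flush with a corner of the seat. Four stretchers, 42 mm wide and 25 mm tall, connect adjacent legs with their undersides at z = 262 mm, each running between the inner faces of the legs it joins and aligned with the legs' outer faces on the other axis.

B is a spool: two coaxial disc flanges of radius 80 mm and thickness 7 mm, joined by a core cylinder of radius 32 mm and height 256 mm. The lower flange rests on z = 0 and the three cylinders share a vertical axis.

C is an I-beam lying along x, 3241 mm long. Overall section height 403 mm. Two flanges 130 mm wide (y) and 12 mm thick, one on the floor and one at the top; a web 16 mm thick runs between them, centred on the flange width.

The spool is on top of the stool. The I-beam is on the floor beside the stool on its −x side.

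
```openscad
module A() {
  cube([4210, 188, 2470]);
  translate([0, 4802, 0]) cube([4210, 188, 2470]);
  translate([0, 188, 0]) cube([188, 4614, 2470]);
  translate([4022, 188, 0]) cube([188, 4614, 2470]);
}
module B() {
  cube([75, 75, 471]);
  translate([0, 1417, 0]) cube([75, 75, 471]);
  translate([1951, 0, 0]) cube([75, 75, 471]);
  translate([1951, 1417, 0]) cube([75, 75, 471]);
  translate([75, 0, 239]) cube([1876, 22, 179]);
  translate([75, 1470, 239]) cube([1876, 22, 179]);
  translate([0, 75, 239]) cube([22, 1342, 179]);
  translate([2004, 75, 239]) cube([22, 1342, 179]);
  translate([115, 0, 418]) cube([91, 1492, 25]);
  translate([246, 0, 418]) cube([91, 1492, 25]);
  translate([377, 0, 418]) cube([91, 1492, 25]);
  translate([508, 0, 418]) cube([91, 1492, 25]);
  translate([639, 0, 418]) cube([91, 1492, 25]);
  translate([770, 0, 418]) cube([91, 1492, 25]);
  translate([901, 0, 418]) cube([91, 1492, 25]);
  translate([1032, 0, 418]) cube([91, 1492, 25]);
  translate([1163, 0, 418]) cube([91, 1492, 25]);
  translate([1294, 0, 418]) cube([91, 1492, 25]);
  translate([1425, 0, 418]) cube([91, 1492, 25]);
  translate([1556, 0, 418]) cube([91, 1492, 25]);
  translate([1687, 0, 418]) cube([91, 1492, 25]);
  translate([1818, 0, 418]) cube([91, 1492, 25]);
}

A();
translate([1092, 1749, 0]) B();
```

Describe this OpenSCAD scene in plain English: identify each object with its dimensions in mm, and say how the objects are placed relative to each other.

A is the wall frame of a small rectangular building: four walls, each 2470 mm tall and 188 mm thick, enclosing a footprint 4210 mm (x) by 4990 mm (y) outside-to-outside, with no floor or roof. The front and back walls (the −y and +y sides) span the full width; the two side walls fit between them.

B is a bed frame 2026 mm long (x) by 1492 mm wide (y). Four 75×75 mm corner posts, 471 mm tall, at the corners of the footprint. Four rails of 22 mm thickness and 179 mm height run between adjacent posts with their undersides at z = 239 mm, their outer faces flush with the outside of the frame (the two x-running rails run between the posts' inner faces; the two y-running rails run between the posts' inner faces). 14 slats, each 91 mm wide (x) and 25 mm thick, lie across the top of the two x-running rails, running the full 1492 mm width of the frame in y; the slats are evenly spaced along x between the inner faces of the end posts with equal gaps (rounded down to the nearest mm) at the −x end and between each pair — any rounding remainder accumulates at the +x end.

The bed frame sits inside the house frame, centred.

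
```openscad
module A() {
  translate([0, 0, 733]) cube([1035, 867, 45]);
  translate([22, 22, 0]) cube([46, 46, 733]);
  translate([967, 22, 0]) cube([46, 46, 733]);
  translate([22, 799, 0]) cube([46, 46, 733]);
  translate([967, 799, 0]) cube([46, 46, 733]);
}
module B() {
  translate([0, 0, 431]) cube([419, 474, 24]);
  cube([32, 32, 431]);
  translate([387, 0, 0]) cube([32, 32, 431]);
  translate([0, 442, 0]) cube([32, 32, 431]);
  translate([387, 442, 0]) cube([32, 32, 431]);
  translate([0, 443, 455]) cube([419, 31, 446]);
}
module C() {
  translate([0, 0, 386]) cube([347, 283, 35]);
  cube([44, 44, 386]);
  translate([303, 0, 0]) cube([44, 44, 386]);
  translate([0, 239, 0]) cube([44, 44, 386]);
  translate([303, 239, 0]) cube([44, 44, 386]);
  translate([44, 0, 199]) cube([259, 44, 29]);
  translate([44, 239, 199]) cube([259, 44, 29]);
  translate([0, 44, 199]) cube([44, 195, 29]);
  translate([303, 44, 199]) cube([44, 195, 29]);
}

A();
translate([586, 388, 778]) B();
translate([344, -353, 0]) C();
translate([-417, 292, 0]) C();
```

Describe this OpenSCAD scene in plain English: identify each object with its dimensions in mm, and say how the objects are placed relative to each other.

A is a table: top 1035 mm (x) × 867 mm (y), 45 mm thick, upper face at z = 778 mm, on four 46×46 mm square legs, each inset 22 mm from the nearest pair of top edges, running from z = 0 to the bottom of the top.

B is a chair. The seat is a 419×474×24 mm slab with its top at z = 455 mm, on four 32×32 mm corner legs (flush with the seat edges, standing on z = 0). A flat backrest 31 mm thick, 446 mm tall, spans the full seat width and rises from the seat top along its +y edge, rear face flush with the rear of the seat.

C is a simple wooden stool: a rectangular seat 347 mm (x) by 283 mm (y), 35 mm thick, top face at z = 421 mm, on four square legs, each 44×44 mm in cross-section. The legs rest on z = 0, each flush with a corner of the seat. Four stretchers, 44 mm wide and 29 mm tall, connect adjacent legs with their undersides at z = 199 mm, each running between the inner faces of the legs it joins and aligned with the legs' outer faces on the other axis.

The chair is on top of the table. Two stools sit around the table at the −y, −x sides.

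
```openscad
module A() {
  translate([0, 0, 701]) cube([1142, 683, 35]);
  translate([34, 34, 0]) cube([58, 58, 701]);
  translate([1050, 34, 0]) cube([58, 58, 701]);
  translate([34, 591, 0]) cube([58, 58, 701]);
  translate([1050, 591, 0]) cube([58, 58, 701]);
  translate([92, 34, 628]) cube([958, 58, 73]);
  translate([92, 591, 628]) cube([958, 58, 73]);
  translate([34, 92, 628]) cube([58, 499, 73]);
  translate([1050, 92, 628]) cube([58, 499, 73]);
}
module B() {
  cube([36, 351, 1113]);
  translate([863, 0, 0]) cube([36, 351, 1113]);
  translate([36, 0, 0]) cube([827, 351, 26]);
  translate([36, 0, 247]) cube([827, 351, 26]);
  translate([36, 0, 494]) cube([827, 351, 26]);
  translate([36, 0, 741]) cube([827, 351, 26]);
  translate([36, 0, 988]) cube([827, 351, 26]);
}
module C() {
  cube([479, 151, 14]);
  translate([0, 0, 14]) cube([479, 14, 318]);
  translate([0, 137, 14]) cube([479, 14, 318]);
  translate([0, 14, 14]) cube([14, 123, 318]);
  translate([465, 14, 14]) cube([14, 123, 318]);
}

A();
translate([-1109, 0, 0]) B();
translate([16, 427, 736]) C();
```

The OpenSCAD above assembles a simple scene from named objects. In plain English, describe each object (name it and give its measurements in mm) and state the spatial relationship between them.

A is a table: top 1142 mm (x) × 683 mm (y), 35 mm thick, upper face at z = 736 mm, on four 58×58 mm square legs, each inset 34 mm from the nearest pair of top edges, running from z = 0 to the bottom of the top. Four apron rails, 58 mm thick and 73 mm tall, run between adjacent legs with their top edges flush with the underside of the top and their outer faces flush with the legs' outer faces.

B is an open bookshelf. Two side panels, each 36 mm thick, 351 mm deep and 1113 mm tall, stand 899 mm apart (outside-to-outside). Between them sit 5 shelves, each 26 mm thick and 351 mm deep, spanning the full gap between the sides. The bottom shelf rests on the floor (its underside at z = 0) and the clear gap between one shelf's top and the next shelf's underside is 221 mm.

C is an open storage box with external size 479×151×332 mm and wall thickness 14 mm (the base is also 14 mm thick). The base covers the whole footprint; the four walls stand on the base, with the y-facing walls full-width and the x-facing walls fitting between their inner faces.

The bookshelf is on the floor beside the table on its −x side. The open box is on top of the table.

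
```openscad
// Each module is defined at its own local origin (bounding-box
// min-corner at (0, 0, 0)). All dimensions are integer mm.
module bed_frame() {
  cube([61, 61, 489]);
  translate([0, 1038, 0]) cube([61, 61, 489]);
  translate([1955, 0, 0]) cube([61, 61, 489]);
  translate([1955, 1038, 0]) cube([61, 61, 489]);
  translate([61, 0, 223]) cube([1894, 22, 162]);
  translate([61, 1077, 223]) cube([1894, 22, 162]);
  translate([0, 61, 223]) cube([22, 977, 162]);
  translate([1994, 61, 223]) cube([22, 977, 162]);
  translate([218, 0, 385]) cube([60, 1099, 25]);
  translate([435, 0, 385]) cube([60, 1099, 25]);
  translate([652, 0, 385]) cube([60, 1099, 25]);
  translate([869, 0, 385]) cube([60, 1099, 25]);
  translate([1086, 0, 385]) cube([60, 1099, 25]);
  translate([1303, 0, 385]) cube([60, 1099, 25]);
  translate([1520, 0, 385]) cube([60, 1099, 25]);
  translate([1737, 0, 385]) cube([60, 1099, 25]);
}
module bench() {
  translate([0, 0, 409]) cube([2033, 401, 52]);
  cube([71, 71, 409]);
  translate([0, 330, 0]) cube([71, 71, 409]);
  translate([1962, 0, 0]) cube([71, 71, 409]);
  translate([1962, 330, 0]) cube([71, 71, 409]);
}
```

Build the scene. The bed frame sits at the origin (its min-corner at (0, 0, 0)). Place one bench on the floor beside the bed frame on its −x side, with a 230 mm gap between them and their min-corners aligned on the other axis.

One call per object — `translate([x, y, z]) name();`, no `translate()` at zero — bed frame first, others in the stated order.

bed_frame();
translate([-2263, 0, 0]) bench();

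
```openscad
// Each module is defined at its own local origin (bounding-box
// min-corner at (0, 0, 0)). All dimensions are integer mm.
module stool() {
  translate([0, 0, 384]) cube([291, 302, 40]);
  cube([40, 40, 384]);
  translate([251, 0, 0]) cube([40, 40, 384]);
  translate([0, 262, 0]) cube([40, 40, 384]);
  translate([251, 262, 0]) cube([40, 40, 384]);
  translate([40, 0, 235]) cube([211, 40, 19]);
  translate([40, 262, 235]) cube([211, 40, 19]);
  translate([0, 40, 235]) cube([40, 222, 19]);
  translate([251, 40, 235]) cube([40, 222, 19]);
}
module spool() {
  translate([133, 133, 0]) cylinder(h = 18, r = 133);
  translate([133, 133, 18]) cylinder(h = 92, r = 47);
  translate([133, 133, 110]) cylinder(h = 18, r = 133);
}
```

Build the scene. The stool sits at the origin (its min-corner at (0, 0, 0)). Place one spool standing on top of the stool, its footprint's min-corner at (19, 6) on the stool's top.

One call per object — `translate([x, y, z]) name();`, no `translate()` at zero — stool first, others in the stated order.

stool();
translate([19, 6, 424]) spool();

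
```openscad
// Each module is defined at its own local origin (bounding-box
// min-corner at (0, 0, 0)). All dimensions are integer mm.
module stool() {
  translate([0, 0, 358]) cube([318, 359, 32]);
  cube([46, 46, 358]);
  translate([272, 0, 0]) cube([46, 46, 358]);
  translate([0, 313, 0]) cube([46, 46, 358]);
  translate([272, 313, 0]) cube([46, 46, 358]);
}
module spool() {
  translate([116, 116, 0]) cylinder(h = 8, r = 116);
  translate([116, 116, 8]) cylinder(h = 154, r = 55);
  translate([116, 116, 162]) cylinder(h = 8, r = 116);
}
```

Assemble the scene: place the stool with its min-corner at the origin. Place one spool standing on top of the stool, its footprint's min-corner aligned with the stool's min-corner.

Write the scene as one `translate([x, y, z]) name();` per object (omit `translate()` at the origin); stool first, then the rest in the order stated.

stool();
translate([0, 0, 390]) spool();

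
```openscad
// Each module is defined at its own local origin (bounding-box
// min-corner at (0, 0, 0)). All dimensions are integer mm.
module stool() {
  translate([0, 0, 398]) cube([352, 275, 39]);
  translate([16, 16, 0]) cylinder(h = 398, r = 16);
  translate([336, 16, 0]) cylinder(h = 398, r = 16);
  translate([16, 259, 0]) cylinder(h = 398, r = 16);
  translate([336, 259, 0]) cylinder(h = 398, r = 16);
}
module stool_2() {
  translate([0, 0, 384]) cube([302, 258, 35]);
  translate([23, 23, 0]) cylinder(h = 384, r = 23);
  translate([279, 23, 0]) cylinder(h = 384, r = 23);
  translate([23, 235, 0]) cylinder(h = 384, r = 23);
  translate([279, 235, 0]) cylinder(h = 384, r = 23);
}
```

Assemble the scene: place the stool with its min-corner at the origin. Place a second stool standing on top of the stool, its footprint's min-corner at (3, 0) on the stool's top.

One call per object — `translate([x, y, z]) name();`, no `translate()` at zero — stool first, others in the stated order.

stool();
translate([3, 0, 437]) stool_2();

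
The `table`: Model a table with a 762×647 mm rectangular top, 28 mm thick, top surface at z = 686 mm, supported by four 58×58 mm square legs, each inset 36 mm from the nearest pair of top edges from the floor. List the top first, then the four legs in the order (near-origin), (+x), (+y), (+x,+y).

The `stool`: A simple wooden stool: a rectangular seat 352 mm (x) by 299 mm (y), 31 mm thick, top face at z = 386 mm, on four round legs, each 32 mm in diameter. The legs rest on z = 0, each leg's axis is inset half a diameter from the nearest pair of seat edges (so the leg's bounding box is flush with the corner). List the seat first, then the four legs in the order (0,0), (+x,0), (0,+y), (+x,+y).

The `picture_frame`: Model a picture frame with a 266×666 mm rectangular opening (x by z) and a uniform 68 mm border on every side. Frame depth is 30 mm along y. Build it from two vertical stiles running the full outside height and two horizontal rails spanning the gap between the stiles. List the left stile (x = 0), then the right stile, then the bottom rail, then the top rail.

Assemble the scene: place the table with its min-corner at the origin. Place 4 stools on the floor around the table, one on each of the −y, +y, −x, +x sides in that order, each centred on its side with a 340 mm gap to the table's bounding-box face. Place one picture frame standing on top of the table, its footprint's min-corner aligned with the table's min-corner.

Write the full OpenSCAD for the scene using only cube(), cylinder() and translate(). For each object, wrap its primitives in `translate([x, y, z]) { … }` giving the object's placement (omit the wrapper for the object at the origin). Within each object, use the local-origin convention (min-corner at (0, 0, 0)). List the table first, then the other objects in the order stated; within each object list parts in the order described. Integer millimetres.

translate([0, 0, 658]) cube([762, 647, 28]);
translate([36, 36, 0]) cube([58, 58, 658]);
translate([668, 36, 0]) cube([58, 58, 658]);
translate([36, 553, 0]) cube([58, 58, 658]);
translate([668, 553, 0]) cube([58, 58, 658]);
translate([205, -639, 0]) {
  translate([0, 0, 355]) cube([352, 299, 31]);
  translate([16, 16, 0]) cylinder(h = 355, r = 16);
  translate([336, 16, 0]) cylinder(h = 355, r = 16);
  translate([16, 283, 0]) cylinder(h = 355, r = 16);
  translate([336, 283, 0]) cylinder(h = 355, r = 16);
}
translate([205, 987, 0]) {
  translate([0, 0, 355]) cube([352, 299, 31]);
  translate([16, 16, 0]) cylinder(h = 355, r = 16);
  translate([336, 16, 0]) cylinder(h = 355, r = 16);
  translate([16, 283, 0]) cylinder(h = 355, r = 16);
  translate([336, 283, 0]) cylinder(h = 355, r = 16);
}
translate([-692, 174, 0]) {
  translate([0, 0, 355]) cube([352, 299, 31]);
  translate([16, 16, 0]) cylinder(h = 355, r = 16);
  translate([336, 16, 0]) cylinder(h = 355, r = 16);
  translate([16, 283, 0]) cylinder(h = 355, r = 16);
  translate([336, 283, 0]) cylinder(h = 355, r = 16);
}
translate([1102, 174, 0]) {
  translate([0, 0, 355]) cube([352, 299, 31]);
  translate([16, 16, 0]) cylinder(h = 355, r = 16);
  translate([336, 16, 0]) cylinder(h = 355, r = 16);
  translate([16, 283, 0]) cylinder(h = 355, r = 16);
  translate([336, 283, 0]) cylinder(h = 355, r = 16);
}
translate([0, 0, 686]) {
  cube([68, 30, 802]);
  translate([334, 0, 0]) cube([68, 30, 802]);
  translate([68, 0, 0]) cube([266, 30, 68]);
  translate([68, 0, 734]) cube([266, 30, 68]);
}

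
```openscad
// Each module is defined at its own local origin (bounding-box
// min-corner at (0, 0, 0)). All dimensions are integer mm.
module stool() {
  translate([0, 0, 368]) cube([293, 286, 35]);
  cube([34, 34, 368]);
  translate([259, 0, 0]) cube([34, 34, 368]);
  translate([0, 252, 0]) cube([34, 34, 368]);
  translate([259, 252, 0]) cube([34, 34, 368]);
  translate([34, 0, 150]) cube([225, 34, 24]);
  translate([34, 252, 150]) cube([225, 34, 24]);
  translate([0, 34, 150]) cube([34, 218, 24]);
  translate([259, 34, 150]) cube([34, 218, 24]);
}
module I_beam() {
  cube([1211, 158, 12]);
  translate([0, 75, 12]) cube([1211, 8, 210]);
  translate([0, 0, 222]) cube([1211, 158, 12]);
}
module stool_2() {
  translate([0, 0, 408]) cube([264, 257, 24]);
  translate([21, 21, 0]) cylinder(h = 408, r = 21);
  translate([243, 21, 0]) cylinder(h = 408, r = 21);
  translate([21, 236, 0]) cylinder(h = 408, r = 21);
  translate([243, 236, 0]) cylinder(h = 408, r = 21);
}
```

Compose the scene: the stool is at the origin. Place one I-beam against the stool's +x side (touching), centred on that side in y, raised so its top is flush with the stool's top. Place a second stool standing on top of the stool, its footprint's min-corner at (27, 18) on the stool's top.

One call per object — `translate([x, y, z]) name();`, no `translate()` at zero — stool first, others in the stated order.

stool();
translate([293, 64, 169]) I_beam();
translate([27, 18, 403]) stool_2();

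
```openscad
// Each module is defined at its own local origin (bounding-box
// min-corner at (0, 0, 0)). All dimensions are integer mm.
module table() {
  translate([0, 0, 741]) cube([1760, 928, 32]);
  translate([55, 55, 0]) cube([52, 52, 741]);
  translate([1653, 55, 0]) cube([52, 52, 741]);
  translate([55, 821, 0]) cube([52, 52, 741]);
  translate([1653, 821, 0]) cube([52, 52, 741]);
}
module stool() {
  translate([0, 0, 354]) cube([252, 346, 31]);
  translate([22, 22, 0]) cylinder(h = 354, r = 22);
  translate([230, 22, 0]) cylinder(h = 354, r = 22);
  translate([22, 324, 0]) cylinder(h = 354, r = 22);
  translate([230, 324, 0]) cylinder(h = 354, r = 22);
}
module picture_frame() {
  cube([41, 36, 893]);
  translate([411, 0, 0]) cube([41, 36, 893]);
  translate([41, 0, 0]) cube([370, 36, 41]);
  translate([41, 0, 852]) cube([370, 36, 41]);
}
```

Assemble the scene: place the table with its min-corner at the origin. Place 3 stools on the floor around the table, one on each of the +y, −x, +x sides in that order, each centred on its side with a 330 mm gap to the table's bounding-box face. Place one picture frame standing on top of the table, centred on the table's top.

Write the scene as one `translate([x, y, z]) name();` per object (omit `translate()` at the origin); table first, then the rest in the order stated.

table();
translate([754, 1258, 0]) stool();
translate([-582, 291, 0]) stool();
translate([2090, 291, 0]) stool();
translate([654, 446, 773]) picture_frame();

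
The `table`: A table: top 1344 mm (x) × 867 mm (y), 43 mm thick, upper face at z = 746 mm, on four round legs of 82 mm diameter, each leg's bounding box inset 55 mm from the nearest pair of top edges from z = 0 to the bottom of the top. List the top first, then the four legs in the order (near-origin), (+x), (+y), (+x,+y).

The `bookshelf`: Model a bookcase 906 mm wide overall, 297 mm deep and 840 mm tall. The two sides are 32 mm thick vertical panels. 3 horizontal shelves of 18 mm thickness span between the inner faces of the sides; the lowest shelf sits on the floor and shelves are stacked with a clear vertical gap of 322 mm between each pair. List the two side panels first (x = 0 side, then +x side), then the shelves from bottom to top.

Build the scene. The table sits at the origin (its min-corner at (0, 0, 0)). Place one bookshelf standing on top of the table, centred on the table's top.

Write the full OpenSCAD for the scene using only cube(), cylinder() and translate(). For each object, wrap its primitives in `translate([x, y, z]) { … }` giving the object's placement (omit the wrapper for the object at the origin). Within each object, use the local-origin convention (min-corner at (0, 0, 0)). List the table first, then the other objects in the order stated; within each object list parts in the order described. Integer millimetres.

translate([0, 0, 703]) cube([1344, 867, 43]);
translate([96, 96, 0]) cylinder(h = 703, r = 41);
translate([1248, 96, 0]) cylinder(h = 703, r = 41);
translate([96, 771, 0]) cylinder(h = 703, r = 41);
translate([1248, 771, 0]) cylinder(h = 703, r = 41);
translate([219, 285, 746]) {
  cube([32, 297, 840]);
  translate([874, 0, 0]) cube([32, 297, 840]);
  translate([32, 0, 0]) cube([842, 297, 18]);
  translate([32, 0, 340]) cube([842, 297, 18]);
  translate([32, 0, 680]) cube([842, 297, 18]);
}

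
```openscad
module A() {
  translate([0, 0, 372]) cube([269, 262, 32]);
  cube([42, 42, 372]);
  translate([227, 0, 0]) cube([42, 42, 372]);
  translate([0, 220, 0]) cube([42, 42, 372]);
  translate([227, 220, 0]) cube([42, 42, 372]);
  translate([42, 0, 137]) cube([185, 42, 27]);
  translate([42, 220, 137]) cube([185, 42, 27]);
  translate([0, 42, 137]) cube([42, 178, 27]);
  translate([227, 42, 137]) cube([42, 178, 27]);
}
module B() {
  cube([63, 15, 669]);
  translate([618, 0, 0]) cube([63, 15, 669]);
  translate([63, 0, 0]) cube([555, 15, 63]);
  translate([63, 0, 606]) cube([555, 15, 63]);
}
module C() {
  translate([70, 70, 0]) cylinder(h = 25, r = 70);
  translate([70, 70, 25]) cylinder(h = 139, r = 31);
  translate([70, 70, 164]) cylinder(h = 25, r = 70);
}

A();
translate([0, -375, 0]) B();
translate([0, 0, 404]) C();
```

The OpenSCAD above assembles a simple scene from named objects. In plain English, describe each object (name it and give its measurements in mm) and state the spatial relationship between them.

A is a simple wooden stool: a rectangular seat 269 mm (x) by 262 mm (y), 32 mm thick, top face at z = 404 mm, on four square legs, each 42×42 mm in cross-section. The legs rest on z = 0, each flush with a corner of the seat. Four stretchers, 42 mm wide and 27 mm tall, connect adjacent legs with their undersides at z = 137 mm, each running between the inner faces of the legs it joins and aligned with the legs' outer faces on the other axis.

B is a picture frame with a 555×543 mm rectangular opening (x by z) and a uniform 63 mm border on every side. Frame depth is 15 mm along y. It is built from two vertical stiles running the full outside height and two horizontal rails spanning the gap between the stiles.

C is a spool: two coaxial disc flanges of radius 70 mm and thickness 25 mm, joined by a core cylinder of radius 31 mm and height 139 mm. The lower flange rests on z = 0 and the three cylinders share a vertical axis.

The picture frame is on the floor beside the stool on its −y side. The spool is on top of the stool.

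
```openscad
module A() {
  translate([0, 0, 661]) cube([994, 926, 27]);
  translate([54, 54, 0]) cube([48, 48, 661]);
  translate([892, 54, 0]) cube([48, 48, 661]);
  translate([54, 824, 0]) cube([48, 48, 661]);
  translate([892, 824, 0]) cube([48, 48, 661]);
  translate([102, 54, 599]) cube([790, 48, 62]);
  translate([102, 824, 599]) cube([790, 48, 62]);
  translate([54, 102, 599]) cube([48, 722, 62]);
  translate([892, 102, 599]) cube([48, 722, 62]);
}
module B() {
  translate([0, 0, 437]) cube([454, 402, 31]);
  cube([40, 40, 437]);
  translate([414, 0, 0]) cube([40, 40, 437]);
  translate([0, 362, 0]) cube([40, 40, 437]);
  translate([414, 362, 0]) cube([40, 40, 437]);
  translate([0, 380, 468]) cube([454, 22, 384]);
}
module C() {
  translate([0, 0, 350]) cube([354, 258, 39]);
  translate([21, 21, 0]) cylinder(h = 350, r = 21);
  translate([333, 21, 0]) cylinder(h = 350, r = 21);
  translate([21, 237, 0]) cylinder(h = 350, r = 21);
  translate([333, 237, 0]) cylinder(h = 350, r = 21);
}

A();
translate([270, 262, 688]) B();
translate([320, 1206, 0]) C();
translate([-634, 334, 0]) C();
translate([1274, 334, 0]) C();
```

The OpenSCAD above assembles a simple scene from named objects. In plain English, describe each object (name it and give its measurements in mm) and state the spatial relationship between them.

A is a table with a 994×926 mm rectangular top, 27 mm thick, top surface at z = 688 mm, supported by four 48×48 mm square legs, each inset 54 mm from the nearest pair of top edges, running from the floor. Four apron rails, 48 mm thick and 62 mm tall, run between adjacent legs with their top edges flush with the underside of the top and their outer faces flush with the legs' outer faces.

B is a chair. The seat is a 454×402×31 mm slab with its top at z = 468 mm, on four 40×40 mm corner legs (flush with the seat edges, standing on z = 0). A flat backrest 22 mm thick, 384 mm tall, spans the full seat width and rises from the seat top along its +y edge, rear face flush with the rear of the seat.

C is a four-legged stool. The seat is 354×258 mm, 39 mm thick, top at z = 389 mm. It stands on four round legs, each 42 mm in diameter, from z = 0 to the seat underside, each leg's axis is inset half a diameter from the nearest pair of seat edges (so the leg's bounding box is flush with the corner).

The chair is on top of the table, centred. Three stools sit around the table at the +y, −x, +x sides.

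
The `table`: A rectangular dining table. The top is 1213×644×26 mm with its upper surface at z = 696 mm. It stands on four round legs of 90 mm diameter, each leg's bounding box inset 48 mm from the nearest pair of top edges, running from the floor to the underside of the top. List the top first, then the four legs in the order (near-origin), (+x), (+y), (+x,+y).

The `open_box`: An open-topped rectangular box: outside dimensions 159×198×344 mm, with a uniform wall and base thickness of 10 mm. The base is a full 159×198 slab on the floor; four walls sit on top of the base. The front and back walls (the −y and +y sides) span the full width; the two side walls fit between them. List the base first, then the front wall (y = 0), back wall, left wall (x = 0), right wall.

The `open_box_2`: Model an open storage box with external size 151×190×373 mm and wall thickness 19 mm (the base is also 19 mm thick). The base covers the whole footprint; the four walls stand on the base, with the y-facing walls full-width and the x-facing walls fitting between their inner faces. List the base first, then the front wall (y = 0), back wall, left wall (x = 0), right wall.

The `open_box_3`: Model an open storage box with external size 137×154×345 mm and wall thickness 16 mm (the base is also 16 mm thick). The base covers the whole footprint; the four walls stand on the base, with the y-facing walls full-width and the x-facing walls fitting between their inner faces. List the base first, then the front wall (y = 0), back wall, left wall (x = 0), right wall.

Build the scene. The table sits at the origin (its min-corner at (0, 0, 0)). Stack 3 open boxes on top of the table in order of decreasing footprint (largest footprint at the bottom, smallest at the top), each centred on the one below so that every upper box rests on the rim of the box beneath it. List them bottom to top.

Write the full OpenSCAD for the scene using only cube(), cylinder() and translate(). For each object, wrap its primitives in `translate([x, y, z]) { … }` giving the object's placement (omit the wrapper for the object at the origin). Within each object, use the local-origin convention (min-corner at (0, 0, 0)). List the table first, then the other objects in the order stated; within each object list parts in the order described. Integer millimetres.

translate([0, 0, 670]) cube([1213, 644, 26]);
translate([93, 93, 0]) cylinder(h = 670, r = 45);
translate([1120, 93, 0]) cylinder(h = 670, r = 45);
translate([93, 551, 0]) cylinder(h = 670, r = 45);
translate([1120, 551, 0]) cylinder(h = 670, r = 45);
translate([527, 223, 696]) {
  cube([159, 198, 10]);
  translate([0, 0, 10]) cube([159, 10, 334]);
  translate([0, 188, 10]) cube([159, 10, 334]);
  translate([0, 10, 10]) cube([10, 178, 334]);
  translate([149, 10, 10]) cube([10, 178, 334]);
}
translate([531, 227, 1040]) {
  cube([151, 190, 19]);
  translate([0, 0, 19]) cube([151, 19, 354]);
  translate([0, 171, 19]) cube([151, 19, 354]);
  translate([0, 19, 19]) cube([19, 152, 354]);
  translate([132, 19, 19]) cube([19, 152, 354]);
}
translate([538, 245, 1413]) {
  cube([137, 154, 16]);
  translate([0, 0, 16]) cube([137, 16, 329]);
  translate([0, 138, 16]) cube([137, 16, 329]);
  translate([0, 16, 16]) cube([16, 122, 329]);
  translate([121, 16, 16]) cube([16, 122, 329]);
}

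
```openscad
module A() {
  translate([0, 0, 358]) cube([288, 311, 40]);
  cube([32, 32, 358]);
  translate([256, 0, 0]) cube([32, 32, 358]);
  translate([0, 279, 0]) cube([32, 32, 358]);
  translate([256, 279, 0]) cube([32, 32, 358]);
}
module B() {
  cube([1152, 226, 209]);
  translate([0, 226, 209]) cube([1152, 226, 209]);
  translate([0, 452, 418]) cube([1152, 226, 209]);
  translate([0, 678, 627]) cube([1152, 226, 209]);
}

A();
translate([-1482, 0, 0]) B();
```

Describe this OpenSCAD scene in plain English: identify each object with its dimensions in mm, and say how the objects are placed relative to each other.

A is a four-legged stool. The seat is 288×311 mm, 40 mm thick, top at z = 398 mm. It stands on four square legs, each 32×32 mm in cross-section, from z = 0 to the seat underside, each flush with a corner of the seat.

B is a straight staircase of 4 solid steps. Each step is 1152 mm wide (x), 226 mm deep (y, the going) and 209 mm tall (the rise). The first step rests on the floor; each subsequent step sits one going further in +y and one rise higher in +z, directly behind and above the previous step with no overlap.

The staircase is on the floor beside the stool on its −x side.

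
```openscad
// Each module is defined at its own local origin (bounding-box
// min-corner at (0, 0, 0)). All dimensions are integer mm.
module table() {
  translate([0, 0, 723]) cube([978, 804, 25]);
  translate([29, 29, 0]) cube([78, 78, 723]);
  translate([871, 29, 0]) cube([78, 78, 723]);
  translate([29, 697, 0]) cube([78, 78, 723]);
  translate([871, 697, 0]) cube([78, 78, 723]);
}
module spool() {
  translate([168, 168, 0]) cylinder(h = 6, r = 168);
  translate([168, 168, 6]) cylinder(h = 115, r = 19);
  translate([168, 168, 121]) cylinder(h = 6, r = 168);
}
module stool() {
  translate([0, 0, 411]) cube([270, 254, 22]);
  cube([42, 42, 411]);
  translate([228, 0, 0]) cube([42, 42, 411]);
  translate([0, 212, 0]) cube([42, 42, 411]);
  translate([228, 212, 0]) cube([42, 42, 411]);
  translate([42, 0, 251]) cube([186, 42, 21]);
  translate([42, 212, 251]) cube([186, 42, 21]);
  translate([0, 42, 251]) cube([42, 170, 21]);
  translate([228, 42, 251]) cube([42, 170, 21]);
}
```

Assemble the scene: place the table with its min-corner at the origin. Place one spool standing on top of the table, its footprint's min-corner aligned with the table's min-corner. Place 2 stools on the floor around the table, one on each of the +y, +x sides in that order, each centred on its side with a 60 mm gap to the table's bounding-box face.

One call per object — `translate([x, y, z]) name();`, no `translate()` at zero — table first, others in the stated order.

table();
translate([0, 0, 748]) spool();
translate([354, 864, 0]) stool();
translate([1038, 275, 0]) stool();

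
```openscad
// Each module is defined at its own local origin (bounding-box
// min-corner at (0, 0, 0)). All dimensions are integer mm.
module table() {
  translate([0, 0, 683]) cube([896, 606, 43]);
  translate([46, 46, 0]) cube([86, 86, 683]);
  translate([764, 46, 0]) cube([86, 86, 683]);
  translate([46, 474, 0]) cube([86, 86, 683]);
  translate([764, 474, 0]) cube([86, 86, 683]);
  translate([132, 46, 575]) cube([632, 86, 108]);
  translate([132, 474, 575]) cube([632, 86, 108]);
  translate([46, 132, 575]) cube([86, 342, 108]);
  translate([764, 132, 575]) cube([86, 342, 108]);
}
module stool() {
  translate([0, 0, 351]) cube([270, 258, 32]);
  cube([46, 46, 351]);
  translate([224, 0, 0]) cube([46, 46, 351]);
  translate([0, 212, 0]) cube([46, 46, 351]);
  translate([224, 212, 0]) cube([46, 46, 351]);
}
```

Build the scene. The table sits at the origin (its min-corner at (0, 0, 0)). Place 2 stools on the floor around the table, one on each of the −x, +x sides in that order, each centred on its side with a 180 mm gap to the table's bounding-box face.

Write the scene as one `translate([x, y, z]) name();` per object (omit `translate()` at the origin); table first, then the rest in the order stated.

table();
translate([-450, 174, 0]) stool();
translate([1076, 174, 0]) stool();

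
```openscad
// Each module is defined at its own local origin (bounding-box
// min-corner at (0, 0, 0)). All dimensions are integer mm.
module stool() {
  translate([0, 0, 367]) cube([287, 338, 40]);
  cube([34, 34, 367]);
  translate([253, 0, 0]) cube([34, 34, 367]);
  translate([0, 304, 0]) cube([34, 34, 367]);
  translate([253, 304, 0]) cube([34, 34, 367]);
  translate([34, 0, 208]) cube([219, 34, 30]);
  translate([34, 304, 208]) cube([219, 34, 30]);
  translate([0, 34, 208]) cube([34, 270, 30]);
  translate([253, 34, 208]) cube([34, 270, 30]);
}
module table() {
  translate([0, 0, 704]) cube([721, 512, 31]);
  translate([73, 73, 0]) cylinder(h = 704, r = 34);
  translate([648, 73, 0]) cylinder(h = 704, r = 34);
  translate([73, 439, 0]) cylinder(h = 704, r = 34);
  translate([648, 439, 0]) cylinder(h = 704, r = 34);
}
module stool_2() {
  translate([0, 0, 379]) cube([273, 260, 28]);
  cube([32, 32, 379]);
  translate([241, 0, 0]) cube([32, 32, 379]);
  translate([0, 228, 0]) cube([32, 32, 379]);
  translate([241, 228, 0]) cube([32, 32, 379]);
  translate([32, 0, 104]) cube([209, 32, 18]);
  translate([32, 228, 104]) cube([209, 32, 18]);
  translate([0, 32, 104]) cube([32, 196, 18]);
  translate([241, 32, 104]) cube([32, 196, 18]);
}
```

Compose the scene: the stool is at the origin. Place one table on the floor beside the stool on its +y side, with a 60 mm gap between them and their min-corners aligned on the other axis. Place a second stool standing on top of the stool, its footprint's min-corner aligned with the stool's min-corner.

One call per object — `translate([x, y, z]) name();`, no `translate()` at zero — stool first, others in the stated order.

stool();
translate([0, 398, 0]) table();
translate([0, 0, 407]) stool_2();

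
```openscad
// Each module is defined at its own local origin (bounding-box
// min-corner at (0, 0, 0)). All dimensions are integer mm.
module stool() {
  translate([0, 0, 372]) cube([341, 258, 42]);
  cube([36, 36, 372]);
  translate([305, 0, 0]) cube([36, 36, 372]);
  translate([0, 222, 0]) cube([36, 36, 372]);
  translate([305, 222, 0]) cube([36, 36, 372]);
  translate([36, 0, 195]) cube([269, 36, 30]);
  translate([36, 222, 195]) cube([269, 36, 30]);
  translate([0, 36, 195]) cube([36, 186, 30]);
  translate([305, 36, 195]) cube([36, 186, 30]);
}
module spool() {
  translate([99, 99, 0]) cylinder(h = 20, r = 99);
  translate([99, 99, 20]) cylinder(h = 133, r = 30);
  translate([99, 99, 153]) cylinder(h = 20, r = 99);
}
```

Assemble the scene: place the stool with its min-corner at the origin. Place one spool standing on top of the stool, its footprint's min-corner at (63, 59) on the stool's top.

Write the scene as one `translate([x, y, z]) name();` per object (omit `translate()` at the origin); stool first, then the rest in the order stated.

stool();
translate([63, 59, 414]) spool();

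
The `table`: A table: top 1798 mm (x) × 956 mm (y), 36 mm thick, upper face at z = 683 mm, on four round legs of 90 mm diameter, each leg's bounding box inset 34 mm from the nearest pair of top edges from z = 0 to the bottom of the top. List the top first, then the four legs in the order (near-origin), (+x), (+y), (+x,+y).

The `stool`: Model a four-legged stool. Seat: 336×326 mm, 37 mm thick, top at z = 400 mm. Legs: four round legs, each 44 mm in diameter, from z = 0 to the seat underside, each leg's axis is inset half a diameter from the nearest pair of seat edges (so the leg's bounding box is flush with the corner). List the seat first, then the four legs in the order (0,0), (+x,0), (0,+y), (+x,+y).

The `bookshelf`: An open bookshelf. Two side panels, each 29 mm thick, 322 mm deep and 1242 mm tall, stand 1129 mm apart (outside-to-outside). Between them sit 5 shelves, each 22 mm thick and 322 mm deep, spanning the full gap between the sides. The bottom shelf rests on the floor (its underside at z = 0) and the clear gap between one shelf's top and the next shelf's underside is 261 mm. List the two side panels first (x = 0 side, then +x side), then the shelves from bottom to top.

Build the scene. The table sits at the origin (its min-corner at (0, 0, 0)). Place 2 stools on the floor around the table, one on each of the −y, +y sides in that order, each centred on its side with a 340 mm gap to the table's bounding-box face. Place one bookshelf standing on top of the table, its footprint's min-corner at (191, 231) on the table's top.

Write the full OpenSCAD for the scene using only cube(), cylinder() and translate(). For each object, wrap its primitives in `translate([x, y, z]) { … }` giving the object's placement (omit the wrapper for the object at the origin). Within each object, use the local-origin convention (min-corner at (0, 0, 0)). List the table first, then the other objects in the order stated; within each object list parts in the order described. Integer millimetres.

translate([0, 0, 647]) cube([1798, 956, 36]);
translate([79, 79, 0]) cylinder(h = 647, r = 45);
translate([1719, 79, 0]) cylinder(h = 647, r = 45);
translate([79, 877, 0]) cylinder(h = 647, r = 45);
translate([1719, 877, 0]) cylinder(h = 647, r = 45);
translate([731, -666, 0]) {
  translate([0, 0, 363]) cube([336, 326, 37]);
  translate([22, 22, 0]) cylinder(h = 363, r = 22);
  translate([314, 22, 0]) cylinder(h = 363, r = 22);
  translate([22, 304, 0]) cylinder(h = 363, r = 22);
  translate([314, 304, 0]) cylinder(h = 363, r = 22);
}
translate([731, 1296, 0]) {
  translate([0, 0, 363]) cube([336, 326, 37]);
  translate([22, 22, 0]) cylinder(h = 363, r = 22);
  translate([314, 22, 0]) cylinder(h = 363, r = 22);
  translate([22, 304, 0]) cylinder(h = 363, r = 22);
  translate([314, 304, 0]) cylinder(h = 363, r = 22);
}
translate([191, 231, 683]) {
  cube([29, 322, 1242]);
  translate([1100, 0, 0]) cube([29, 322, 1242]);
  translate([29, 0, 0]) cube([1071, 322, 22]);
  translate([29, 0, 283]) cube([1071, 322, 22]);
  translate([29, 0, 566]) cube([1071, 322, 22]);
  translate([29, 0, 849]) cube([1071, 322, 22]);
  translate([29, 0, 1132]) cube([1071, 322, 22]);
}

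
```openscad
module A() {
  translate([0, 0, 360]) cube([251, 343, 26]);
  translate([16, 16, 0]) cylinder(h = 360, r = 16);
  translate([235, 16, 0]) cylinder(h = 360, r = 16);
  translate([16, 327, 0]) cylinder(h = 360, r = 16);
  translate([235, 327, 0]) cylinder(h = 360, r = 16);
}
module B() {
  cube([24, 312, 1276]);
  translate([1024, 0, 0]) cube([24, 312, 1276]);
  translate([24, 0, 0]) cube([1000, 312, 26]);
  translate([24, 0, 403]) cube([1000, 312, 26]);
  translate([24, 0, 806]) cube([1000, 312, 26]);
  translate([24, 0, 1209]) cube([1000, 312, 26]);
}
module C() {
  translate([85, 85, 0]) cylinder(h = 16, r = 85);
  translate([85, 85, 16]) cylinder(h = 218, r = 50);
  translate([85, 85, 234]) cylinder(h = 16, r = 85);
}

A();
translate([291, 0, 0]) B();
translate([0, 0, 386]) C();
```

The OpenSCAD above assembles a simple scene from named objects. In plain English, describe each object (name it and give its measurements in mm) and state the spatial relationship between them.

A is a four-legged stool. The seat is a 251×343×26 mm slab whose top surface is at z = 386 mm; four round legs, each 32 mm in diameter, run from the floor (z = 0) to the underside of the seat, each leg's axis is inset half a diameter from the nearest pair of seat edges (so the leg's bounding box is flush with the corner).

B is an open bookshelf. Two side panels, each 24 mm thick, 312 mm deep and 1276 mm tall, stand 1048 mm apart (outside-to-outside). Between them sit 4 shelves, each 26 mm thick and 312 mm deep, spanning the full gap between the sides. The bottom shelf rests on the floor (its underside at z = 0) and the clear gap between one shelf's top and the next shelf's underside is 377 mm.

C is a spool: two coaxial disc flanges of radius 85 mm and thickness 16 mm, joined by a core cylinder of radius 50 mm and height 218 mm. The lower flange rests on z = 0 and the three cylinders share a vertical axis.

The bookshelf is on the floor beside the stool on its +x side. The spool is on top of the stool.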